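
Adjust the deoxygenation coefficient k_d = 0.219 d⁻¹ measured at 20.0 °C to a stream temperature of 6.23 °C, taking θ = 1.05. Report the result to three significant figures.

k_d(T₂) = k_d(T₁) · θ^(T₂−T₁) = 0.219 × 1.05^(6.23−20.0)
= 0.219 × 1.05^-13.8 = 0.219 × 0.5108 = 0.1119 d⁻¹.

k_d ≈ 0.112 d⁻¹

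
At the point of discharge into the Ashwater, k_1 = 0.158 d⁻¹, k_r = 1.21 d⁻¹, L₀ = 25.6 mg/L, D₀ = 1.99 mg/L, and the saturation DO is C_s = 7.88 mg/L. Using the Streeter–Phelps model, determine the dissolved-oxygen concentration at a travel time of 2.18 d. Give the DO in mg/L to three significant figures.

DO ≈ 5.29 mg/L

k_1 L₀/(k_r−k_1) = 0.158×25.6/(1.21−0.158) = 4.045/1.052 = 3.845 mg/L.
e^(−k_1 t) = e^(−0.158×2.180) = 0.7086; e^(−k_r t) = e^(−1.21×2.180) = 0.07152.
D = 3.845 × (0.7086 − 0.07152) + 1.99 × 0.07152 = 2.450 + 0.1423 = 2.592 mg/L.
DO = C_s − D = 7.88 − 2.592 = 5.288 mg/L.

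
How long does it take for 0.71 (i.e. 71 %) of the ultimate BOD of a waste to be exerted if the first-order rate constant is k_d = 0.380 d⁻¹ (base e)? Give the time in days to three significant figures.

y/L₀ = 1 − e^(−k_d t) = 0.71 ⇒ e^(−k_d t) = 0.290
t = −ln(0.290) / 0.380 = 1.238 / 0.380 = 3.258 d.

t ≈ 3.26 d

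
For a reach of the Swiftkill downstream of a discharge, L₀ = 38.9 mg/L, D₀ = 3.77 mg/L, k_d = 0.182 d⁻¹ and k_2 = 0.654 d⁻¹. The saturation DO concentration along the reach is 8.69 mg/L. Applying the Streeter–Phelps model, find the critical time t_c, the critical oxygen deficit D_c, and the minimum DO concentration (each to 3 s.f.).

At the critical point dD/dt = 0, so k_d L₀ e^(−k_d t) = k_2 D. Substituting D(t) from the Streeter–Phelps equation and solving for t gives
t_c = ln[(k_2/k_d)(1 − D₀(k_2−k_d)/(k_d L₀))] / (k_2−k_d).
Here k_2−k_d = 0.4720 d⁻¹ and 1 − D₀(k_2−k_d)/(k_d L₀) = 1 − 3.77×0.4720/(0.182×38.9) = 0.7487, so
t_c = ln(3.593 × 0.7487) / 0.4720 = 0.9896 / 0.4720 = 2.097 d.
D_c = (k_d/k_2) L₀ e^(−k_d t_c) = (0.182/0.654) × 38.9 × e^(−0.182×2.097) = 0.2783 × 38.9 × 0.6828 = 7.391 mg/L.
Minimum DO = C_s − D_c = 8.69 − 7.391 = 1.299 mg/L.

t_c ≈ 2.10 d; D_c ≈ 7.39 mg/L; min DO ≈ 1.30 mg/L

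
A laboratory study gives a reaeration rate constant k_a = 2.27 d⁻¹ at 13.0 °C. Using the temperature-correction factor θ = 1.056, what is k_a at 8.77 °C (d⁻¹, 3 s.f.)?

k_a(T₂) = k_a(T₁) · θ^(T₂−T₁) = 2.27 × 1.056^(8.77−13.0)
= 2.27 × 1.056^-4.23 = 2.27 × 0.7941 = 1.803 d⁻¹.

k_a ≈ 1.80 d⁻¹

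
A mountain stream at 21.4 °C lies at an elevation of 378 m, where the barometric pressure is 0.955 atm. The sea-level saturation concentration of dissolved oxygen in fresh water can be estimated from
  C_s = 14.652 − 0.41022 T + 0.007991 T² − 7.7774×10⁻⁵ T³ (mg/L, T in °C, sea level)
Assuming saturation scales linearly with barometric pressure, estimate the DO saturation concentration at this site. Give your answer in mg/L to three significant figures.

At sea level: C_s = 14.652 − 0.41022×21.4 + 0.007991×21.4² − 7.7774×10⁻⁵×21.4³ = 8.771 mg/L.
Pressure correction: C_s' = 8.771 × 0.955 = 8.376 mg/L.

C_s ≈ 8.38 mg/L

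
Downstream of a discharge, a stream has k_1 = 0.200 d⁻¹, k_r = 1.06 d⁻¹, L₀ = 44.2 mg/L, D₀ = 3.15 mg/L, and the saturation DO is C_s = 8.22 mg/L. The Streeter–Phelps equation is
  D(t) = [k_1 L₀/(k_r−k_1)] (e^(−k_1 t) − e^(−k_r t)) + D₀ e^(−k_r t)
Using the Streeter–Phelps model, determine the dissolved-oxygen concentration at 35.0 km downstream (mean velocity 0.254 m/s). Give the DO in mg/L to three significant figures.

Travel time t = x/v = 35.0 km / (0.254 m/s) = 35000 m / 0.254 m/s = 137800 s = 1.595 d.
k_1 L₀/(k_r−k_1) = 0.200×44.2/(1.06−0.200) = 8.840/0.8600 = 10.28 mg/L.
e^(−k_1 t) = e^(−0.200×1.595) = 0.7269; e^(−k_r t) = e^(−1.06×1.595) = 0.1844.
D = 10.28 × (0.7269 − 0.1844) + 3.15 × 0.1844 = 5.576 + 0.5809 = 6.157 mg/L.
DO = C_s − D = 8.22 − 6.157 = 2.063 mg/L.

DO ≈ 2.06 mg/L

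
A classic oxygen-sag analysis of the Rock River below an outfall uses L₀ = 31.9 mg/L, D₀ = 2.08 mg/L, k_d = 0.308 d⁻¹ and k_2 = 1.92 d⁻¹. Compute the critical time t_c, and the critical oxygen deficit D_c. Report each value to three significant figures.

t_c = [1/(k_2−k_d)] ln[(k_2/k_d)(1 − D₀(k_2−k_d)/(k_d L₀))]
= [1/(1.92−0.308)] ln[(1.92/0.308)(1 − 2.08×1.612/(0.308×31.9))]
= (1/1.612) ln[6.234 × 0.6587] = 0.6203 × ln(4.106) = 0.6203 × 1.413 = 0.8763 d.
D_c = (k_d/k_2) L₀ e^(−k_d t_c) = (0.308/1.92) × 31.9 × e^(−0.308×0.8763) = 0.1604 × 31.9 × 0.7635 = 3.907 mg/L.

t_c ≈ 0.876 d; D_c ≈ 3.91 mg/L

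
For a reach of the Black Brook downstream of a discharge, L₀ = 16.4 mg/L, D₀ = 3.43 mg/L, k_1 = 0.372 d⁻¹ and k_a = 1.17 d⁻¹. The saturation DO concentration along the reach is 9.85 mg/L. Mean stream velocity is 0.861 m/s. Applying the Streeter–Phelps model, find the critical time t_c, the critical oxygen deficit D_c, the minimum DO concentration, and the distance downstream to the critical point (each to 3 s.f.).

With k_a/k_1 = 3.145 and 1 − D₀(k_a−k_1)/(k_1 L₀) = 0.5513,
t_c = ln(3.145 × 0.5513) / (1.17 − 0.372) = ln(1.734) / 0.7980 = 0.5505/0.7980 = 0.6898 d.
L(t_c) = L₀ e^(−k_1 t_c) = 16.4 × 0.7737 = 12.69 mg/L, and at the critical point k_a D_c = k_1 L, so D_c = (0.372/1.17) × 12.69 = 4.034 mg/L.
Minimum DO = C_s − D_c = 9.85 − 4.034 = 5.816 mg/L.
x_c = v t_c = 0.861 m/s × 0.6898 d × 86400 s/d = 51320 m ≈ 51.3 km.

t_c ≈ 0.690 d; D_c ≈ 4.03 mg/L; min DO ≈ 5.82 mg/L; x_c ≈ 51.3 km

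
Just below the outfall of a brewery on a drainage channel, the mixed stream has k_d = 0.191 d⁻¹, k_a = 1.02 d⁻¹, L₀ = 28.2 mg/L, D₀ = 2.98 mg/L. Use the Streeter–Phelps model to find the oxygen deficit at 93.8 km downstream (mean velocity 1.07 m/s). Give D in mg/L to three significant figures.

D ≈ 4.10 mg/L

Travel time t = x/v = 93.8 km / (1.07 m/s) = 93800 m / 1.07 m/s = 87660 s = 1.015 d.
k_d L₀/(k_a−k_d) = 0.191×28.2/(1.02−0.191) = 5.386/0.8290 = 6.497 mg/L.
e^(−k_d t) = e^(−0.191×1.015) = 0.8238; e^(−k_a t) = e^(−1.02×1.015) = 0.3553.
D = 6.497 × (0.8238 − 0.3553) + 2.98 × 0.3553 = 3.044 + 1.059 = 4.103 mg/L.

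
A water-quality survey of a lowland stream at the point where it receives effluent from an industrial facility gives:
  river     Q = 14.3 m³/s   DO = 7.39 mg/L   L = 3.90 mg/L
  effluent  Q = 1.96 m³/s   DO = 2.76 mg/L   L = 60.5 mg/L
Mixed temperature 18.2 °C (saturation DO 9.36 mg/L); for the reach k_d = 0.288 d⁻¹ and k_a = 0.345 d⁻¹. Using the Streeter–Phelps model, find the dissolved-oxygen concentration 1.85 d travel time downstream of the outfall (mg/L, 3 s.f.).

DO ≈ 4.84 mg/L

Mixed DO = (14.3×7.39 + 1.96×2.76)/(14.3+1.96) = 111.1/16.26 = 6.832 mg/L.
Mixed L₀ = (14.3×3.90 + 1.96×60.5)/(16.26) = 174.3/16.26 = 10.72 mg/L.
Initial deficit D₀ = C_s − DO₀ = 9.36 − 6.832 = 2.528 mg/L.
D(1.85) = [0.288×10.72/(0.345−0.288)](e^(−0.288×1.85) − e^(−0.345×1.85)) + 2.528 e^(−0.345×1.85)
= 54.18 × (0.5870 − 0.5282) + 2.528 × 0.5282 = 4.518 mg/L.
DO = 9.36 − 4.518 = 4.842 mg/L.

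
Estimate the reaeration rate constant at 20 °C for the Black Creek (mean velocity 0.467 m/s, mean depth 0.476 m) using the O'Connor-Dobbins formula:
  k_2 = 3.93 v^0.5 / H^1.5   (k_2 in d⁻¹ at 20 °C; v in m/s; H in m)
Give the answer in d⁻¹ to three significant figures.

k_2 = 3.93 × 0.467^0.5 / 0.476^1.5 = 3.93 × 0.6834 / 0.3284 = 8.178 d⁻¹.

k_2 ≈ 8.18 d⁻¹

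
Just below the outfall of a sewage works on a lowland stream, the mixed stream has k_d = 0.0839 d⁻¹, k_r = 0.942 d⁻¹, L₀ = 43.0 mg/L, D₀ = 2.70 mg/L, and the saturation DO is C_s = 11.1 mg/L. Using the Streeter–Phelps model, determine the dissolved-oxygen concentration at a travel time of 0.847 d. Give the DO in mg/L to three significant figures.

k_d L₀/(k_r−k_d) = 0.0839×43.0/(0.942−0.0839) = 3.608/0.8581 = 4.204 mg/L.
e^(−k_d t) = e^(−0.0839×0.8470) = 0.9314; e^(−k_r t) = e^(−0.942×0.8470) = 0.4503.
D = 4.204 × (0.9314 − 0.4503) + 2.70 × 0.4503 = 2.023 + 1.216 = 3.239 mg/L.
DO = C_s − D = 11.1 − 3.239 = 7.861 mg/L.

DO ≈ 7.86 mg/L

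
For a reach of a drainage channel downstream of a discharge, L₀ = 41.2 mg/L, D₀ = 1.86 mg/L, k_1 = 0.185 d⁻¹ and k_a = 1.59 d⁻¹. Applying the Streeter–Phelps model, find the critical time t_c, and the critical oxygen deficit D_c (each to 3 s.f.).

At the critical point dD/dt = 0, so k_1 L₀ e^(−k_1 t) = k_a D. Substituting D(t) from the Streeter–Phelps equation and solving for t gives
t_c = ln[(k_a/k_1)(1 − D₀(k_a−k_1)/(k_1 L₀))] / (k_a−k_1).
Here k_a−k_1 = 1.405 d⁻¹ and 1 − D₀(k_a−k_1)/(k_1 L₀) = 1 − 1.86×1.405/(0.185×41.2) = 0.6571, so
t_c = ln(8.595 × 0.6571) / 1.405 = 1.731 / 1.405 = 1.232 d.
L(t_c) = L₀ e^(−k_1 t_c) = 41.2 × 0.7962 = 32.80 mg/L, and at the critical point k_a D_c = k_1 L, so D_c = (0.185/1.59) × 32.80 = 3.817 mg/L.

t_c ≈ 1.23 d; D_c ≈ 3.82 mg/L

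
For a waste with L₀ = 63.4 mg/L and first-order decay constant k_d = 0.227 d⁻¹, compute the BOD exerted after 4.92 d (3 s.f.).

y ≈ 42.6 mg/L

y_t = L₀(1 − e^(−k_d t)) = 63.4 × (1 − e^(−0.227×4.92))
= 63.4 × (1 − 0.3273) = 63.4 × 0.6727 = 42.65 mg/L.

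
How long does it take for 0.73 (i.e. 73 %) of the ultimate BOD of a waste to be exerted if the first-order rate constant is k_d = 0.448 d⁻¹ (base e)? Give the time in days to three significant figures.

y/L₀ = 1 − e^(−k_d t) = 0.73 ⇒ e^(−k_d t) = 0.270
t = −ln(0.270) / 0.448 = 1.309 / 0.448 = 2.923 d.

t ≈ 2.92 d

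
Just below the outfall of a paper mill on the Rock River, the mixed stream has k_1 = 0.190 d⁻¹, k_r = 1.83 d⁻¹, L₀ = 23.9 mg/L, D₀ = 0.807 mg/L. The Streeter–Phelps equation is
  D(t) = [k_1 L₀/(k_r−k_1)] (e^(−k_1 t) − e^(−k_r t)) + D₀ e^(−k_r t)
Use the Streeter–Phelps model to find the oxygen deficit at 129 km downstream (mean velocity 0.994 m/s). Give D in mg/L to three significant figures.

D ≈ 1.96 mg/L

Travel time t = x/v = 129 km / (0.994 m/s) = 129000 m / 0.994 m/s = 129800 s = 1.502 d.
k_1 L₀/(k_r−k_1) = 0.190×23.9/(1.83−0.190) = 4.541/1.640 = 2.769 mg/L.
e^(−k_1 t) = e^(−0.190×1.502) = 0.7517; e^(−k_r t) = e^(−1.83×1.502) = 0.06401.
D = 2.769 × (0.7517 − 0.06401) + 0.807 × 0.06401 = 1.904 + 0.05165 = 1.956 mg/L.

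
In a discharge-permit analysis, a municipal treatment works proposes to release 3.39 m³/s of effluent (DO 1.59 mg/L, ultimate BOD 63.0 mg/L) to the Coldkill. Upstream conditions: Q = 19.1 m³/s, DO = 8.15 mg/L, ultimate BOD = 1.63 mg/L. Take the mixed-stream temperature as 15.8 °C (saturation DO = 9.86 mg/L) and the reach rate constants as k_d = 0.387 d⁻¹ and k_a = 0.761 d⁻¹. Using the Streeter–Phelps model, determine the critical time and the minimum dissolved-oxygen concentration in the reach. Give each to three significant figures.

Mixed DO = (19.1×8.15 + 3.39×1.59)/(19.1+3.39) = 161.1/22.49 = 7.161 mg/L.
Mixed L₀ = (19.1×1.63 + 3.39×63.0)/(22.49) = 244.7/22.49 = 10.88 mg/L.
Initial deficit D₀ = C_s − DO₀ = 9.86 − 7.161 = 2.699 mg/L.
t_c = (1/0.3740) ln[(0.761/0.387)(1 − 2.699×0.3740/(0.387×10.88))] = 2.674 × ln(1.495) = 1.075 d.
D_c = (0.387/0.761) × 10.88 × e^(−0.387×1.075) = 0.5085 × 10.88 × 0.6596 = 3.650 mg/L.
Minimum DO = 9.86 − 3.650 = 6.210 mg/L.

t_c ≈ 1.08 d; minimum DO ≈ 6.21 mg/L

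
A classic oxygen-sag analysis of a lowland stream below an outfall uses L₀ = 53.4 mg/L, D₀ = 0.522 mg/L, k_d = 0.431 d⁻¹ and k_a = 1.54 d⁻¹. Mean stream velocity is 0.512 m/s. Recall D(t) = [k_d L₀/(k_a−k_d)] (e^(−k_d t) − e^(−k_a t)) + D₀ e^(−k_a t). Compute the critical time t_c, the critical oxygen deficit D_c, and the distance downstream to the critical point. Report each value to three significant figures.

t_c ≈ 1.13 d; D_c ≈ 9.20 mg/L; x_c ≈ 49.8 km

t_c = [1/(k_a−k_d)] ln[(k_a/k_d)(1 − D₀(k_a−k_d)/(k_d L₀))]
= [1/(1.54−0.431)] ln[(1.54/0.431)(1 − 0.522×1.109/(0.431×53.4))]
= (1/1.109) ln[3.573 × 0.9748] = 0.9017 × ln(3.483) = 0.9017 × 1.248 = 1.125 d.
L(t_c) = L₀ e^(−k_d t_c) = 53.4 × 0.6157 = 32.88 mg/L, and at the critical point k_a D_c = k_d L, so D_c = (0.431/1.54) × 32.88 = 9.202 mg/L.
x_c = v t_c = 0.512 m/s × 1.125 d × 86400 s/d = 49780 m ≈ 49.8 km.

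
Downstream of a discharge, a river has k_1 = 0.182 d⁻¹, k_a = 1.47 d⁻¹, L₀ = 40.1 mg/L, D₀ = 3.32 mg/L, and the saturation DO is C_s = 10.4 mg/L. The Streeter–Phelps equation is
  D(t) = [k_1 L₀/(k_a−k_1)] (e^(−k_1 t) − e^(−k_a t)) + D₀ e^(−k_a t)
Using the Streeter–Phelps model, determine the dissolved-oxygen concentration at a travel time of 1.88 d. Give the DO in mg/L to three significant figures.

DO ≈ 6.52 mg/L

k_1 L₀/(k_a−k_1) = 0.182×40.1/(1.47−0.182) = 7.298/1.288 = 5.666 mg/L.
e^(−k_1 t) = e^(−0.182×1.880) = 0.7102; e^(−k_a t) = e^(−1.47×1.880) = 0.06306.
D = 5.666 × (0.7102 − 0.06306) + 3.32 × 0.06306 = 3.667 + 0.2094 = 3.876 mg/L.
DO = C_s − D = 10.4 − 3.876 = 6.524 mg/L.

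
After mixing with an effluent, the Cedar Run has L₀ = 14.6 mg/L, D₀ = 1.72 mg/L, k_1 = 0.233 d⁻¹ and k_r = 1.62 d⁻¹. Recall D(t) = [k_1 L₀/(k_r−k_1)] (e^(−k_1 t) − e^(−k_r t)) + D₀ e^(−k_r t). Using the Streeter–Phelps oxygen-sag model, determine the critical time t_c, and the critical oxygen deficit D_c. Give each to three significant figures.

t_c ≈ 0.527 d; D_c ≈ 1.86 mg/L

At the critical point dD/dt = 0, so k_1 L₀ e^(−k_1 t) = k_r D. Substituting D(t) from the Streeter–Phelps equation and solving for t gives
t_c = ln[(k_r/k_1)(1 − D₀(k_r−k_1)/(k_1 L₀))] / (k_r−k_1).
Here k_r−k_1 = 1.387 d⁻¹ and 1 − D₀(k_r−k_1)/(k_1 L₀) = 1 − 1.72×1.387/(0.233×14.6) = 0.2987, so
t_c = ln(6.953 × 0.2987) / 1.387 = 0.7309 / 1.387 = 0.5269 d.
D_c = (k_1/k_r) L₀ e^(−k_1 t_c) = (0.233/1.62) × 14.6 × e^(−0.233×0.5269) = 0.1438 × 14.6 × 0.8845 = 1.857 mg/L.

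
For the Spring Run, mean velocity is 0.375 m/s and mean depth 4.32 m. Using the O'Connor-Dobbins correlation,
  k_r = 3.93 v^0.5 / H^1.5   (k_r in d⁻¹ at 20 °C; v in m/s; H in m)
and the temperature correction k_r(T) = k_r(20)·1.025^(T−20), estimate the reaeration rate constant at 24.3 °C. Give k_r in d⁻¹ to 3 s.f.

k_r ≈ 0.298 d⁻¹

k_r(20) = 3.93 × 0.375^0.5 / 4.32^1.5 = 3.93 × 0.6124 / 8.979 = 0.2680 d⁻¹.
k_r(24.3) = 0.2680 × 1.025^(24.3−20) = 0.2680 × 1.112 = 0.2981 d⁻¹.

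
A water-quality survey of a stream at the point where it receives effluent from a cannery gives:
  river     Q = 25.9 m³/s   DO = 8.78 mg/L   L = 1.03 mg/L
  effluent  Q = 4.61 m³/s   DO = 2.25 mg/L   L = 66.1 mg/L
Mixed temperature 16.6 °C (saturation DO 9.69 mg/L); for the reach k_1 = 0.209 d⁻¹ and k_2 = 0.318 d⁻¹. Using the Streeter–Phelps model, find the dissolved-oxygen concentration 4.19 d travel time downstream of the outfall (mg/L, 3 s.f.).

Mixed DO = (25.9×8.78 + 4.61×2.25)/(25.9+4.61) = 237.8/30.51 = 7.793 mg/L.
Mixed L₀ = (25.9×1.03 + 4.61×66.1)/(30.51) = 331.4/30.51 = 10.86 mg/L.
Initial deficit D₀ = C_s − DO₀ = 9.69 − 7.793 = 1.897 mg/L.
D(4.19) = [0.209×10.86/(0.318−0.209)](e^(−0.209×4.19) − e^(−0.318×4.19)) + 1.897 e^(−0.318×4.19)
= 20.83 × (0.4166 − 0.2638) + 1.897 × 0.2638 = 3.681 mg/L.
DO = 9.69 − 3.681 = 6.009 mg/L.

DO ≈ 6.01 mg/L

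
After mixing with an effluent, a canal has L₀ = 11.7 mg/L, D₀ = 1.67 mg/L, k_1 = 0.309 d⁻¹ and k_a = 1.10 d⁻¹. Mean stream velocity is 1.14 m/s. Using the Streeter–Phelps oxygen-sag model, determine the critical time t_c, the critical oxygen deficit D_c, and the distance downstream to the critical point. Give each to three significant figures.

t_c ≈ 1.03 d; D_c ≈ 2.39 mg/L; x_c ≈ 101 km

At the critical point dD/dt = 0, so k_1 L₀ e^(−k_1 t) = k_a D. Substituting D(t) from the Streeter–Phelps equation and solving for t gives
t_c = ln[(k_a/k_1)(1 − D₀(k_a−k_1)/(k_1 L₀))] / (k_a−k_1).
Here k_a−k_1 = 0.7910 d⁻¹ and 1 − D₀(k_a−k_1)/(k_1 L₀) = 1 − 1.67×0.7910/(0.309×11.7) = 0.6346, so
t_c = ln(3.560 × 0.6346) / 0.7910 = 0.8150 / 0.7910 = 1.030 d.
L(t_c) = L₀ e^(−k_1 t_c) = 11.7 × 0.7273 = 8.510 mg/L, and at the critical point k_a D_c = k_1 L, so D_c = (0.309/1.10) × 8.510 = 2.390 mg/L.
x_c = v t_c = 1.14 m/s × 1.030 d × 86400 s/d = 101500 m ≈ 101 km.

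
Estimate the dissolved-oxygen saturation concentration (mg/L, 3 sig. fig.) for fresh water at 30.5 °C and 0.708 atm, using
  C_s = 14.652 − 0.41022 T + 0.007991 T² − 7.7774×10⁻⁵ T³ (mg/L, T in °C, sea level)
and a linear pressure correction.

C_s ≈ 5.22 mg/L

At sea level: C_s = 14.652 − 0.41022×30.5 + 0.007991×30.5² − 7.7774×10⁻⁵×30.5³ = 7.367 mg/L.
Pressure correction: C_s' = 7.367 × 0.708 = 5.216 mg/L.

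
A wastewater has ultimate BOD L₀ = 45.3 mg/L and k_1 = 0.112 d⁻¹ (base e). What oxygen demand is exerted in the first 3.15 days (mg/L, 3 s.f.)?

y ≈ 13.5 mg/L

y_t = L₀(1 − e^(−k_1 t)) = 45.3 × (1 − e^(−0.112×3.15))
= 45.3 × (1 − 0.7027) = 45.3 × 0.2973 = 13.47 mg/L.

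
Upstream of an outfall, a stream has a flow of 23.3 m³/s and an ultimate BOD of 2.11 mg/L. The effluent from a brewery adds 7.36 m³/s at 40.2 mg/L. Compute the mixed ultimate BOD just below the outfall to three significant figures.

11.3 mg/L

Flow-weighted mixing: C = (Q_r C_r + Q_w C_w)/(Q_r + Q_w)
= (23.3×2.11 + 7.36×40.2)/(23.3 + 7.36) = 345.0/30.66 = 11.25 mg/L.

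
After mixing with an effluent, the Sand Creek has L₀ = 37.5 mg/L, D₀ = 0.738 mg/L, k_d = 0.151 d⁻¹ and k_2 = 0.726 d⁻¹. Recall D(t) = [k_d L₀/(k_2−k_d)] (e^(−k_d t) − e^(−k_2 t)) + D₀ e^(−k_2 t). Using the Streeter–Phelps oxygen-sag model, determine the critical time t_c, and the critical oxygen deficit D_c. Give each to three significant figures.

t_c ≈ 2.60 d; D_c ≈ 5.27 mg/L

At the critical point dD/dt = 0, so k_d L₀ e^(−k_d t) = k_2 D. Substituting D(t) from the Streeter–Phelps equation and solving for t gives
t_c = ln[(k_2/k_d)(1 − D₀(k_2−k_d)/(k_d L₀))] / (k_2−k_d).
Here k_2−k_d = 0.5750 d⁻¹ and 1 − D₀(k_2−k_d)/(k_d L₀) = 1 − 0.738×0.5750/(0.151×37.5) = 0.9251, so
t_c = ln(4.808 × 0.9251) / 0.5750 = 1.492 / 0.5750 = 2.595 d.
L(t_c) = L₀ e^(−k_d t_c) = 37.5 × 0.6758 = 25.34 mg/L, and at the critical point k_2 D_c = k_d L, so D_c = (0.151/0.726) × 25.34 = 5.271 mg/L.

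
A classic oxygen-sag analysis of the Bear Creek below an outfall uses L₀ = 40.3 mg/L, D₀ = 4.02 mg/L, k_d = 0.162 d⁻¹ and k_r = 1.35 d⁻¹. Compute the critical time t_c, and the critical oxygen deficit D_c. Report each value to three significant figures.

t_c ≈ 0.678 d; D_c ≈ 4.33 mg/L

With k_r/k_d = 8.333 and 1 − D₀(k_r−k_d)/(k_d L₀) = 0.2685,
t_c = ln(8.333 × 0.2685) / (1.35 − 0.162) = ln(2.237) / 1.188 = 0.8053/1.188 = 0.6779 d.
D_c = (k_d/k_r) L₀ e^(−k_d t_c) = (0.162/1.35) × 40.3 × e^(−0.162×0.6779) = 0.1200 × 40.3 × 0.8960 = 4.333 mg/L.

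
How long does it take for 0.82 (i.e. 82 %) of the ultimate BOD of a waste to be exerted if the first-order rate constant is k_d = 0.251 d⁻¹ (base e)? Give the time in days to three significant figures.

t ≈ 6.83 d

y/L₀ = 1 − e^(−k_d t) = 0.82 ⇒ e^(−k_d t) = 0.180
t = −ln(0.180) / 0.251 = 1.715 / 0.251 = 6.832 d.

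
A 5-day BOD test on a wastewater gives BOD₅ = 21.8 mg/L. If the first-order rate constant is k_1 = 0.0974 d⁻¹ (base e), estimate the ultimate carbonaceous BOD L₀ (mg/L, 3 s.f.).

BOD₅ = L₀(1 − e^(−5k_1)) ⇒ L₀ = BOD₅ / (1 − e^(−5×0.0974))
= 21.8 / (1 − 0.6145) = 21.8 / 0.3855 = 56.55 mg/L.

L₀ ≈ 56.5 mg/L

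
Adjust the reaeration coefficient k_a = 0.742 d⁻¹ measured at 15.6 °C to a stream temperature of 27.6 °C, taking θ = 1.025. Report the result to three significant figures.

k_a ≈ 0.998 d⁻¹

k_a(T₂) = k_a(T₁) · θ^(T₂−T₁) = 0.742 × 1.025^(27.6−15.6)
= 0.742 × 1.025^12.0 = 0.742 × 1.345 = 0.9979 d⁻¹.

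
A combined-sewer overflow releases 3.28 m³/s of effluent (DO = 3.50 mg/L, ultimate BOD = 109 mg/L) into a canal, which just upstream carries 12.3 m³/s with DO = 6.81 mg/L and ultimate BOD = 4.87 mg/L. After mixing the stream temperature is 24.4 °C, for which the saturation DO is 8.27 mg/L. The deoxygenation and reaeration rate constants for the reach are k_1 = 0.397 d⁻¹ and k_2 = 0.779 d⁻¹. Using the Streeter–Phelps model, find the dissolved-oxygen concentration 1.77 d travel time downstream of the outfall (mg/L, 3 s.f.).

DO ≈ 0.950 mg/L

Mixed DO = (12.3×6.81 + 3.28×3.50)/(12.3+3.28) = 95.24/15.58 = 6.113 mg/L.
Mixed L₀ = (12.3×4.87 + 3.28×109)/(15.58) = 417.4/15.58 = 26.79 mg/L.
Initial deficit D₀ = C_s − DO₀ = 8.27 − 6.113 = 2.157 mg/L.
D(1.77) = [0.397×26.79/(0.779−0.397)](e^(−0.397×1.77) − e^(−0.779×1.77)) + 2.157 e^(−0.779×1.77)
= 27.84 × (0.4953 − 0.2519) + 2.157 × 0.2519 = 7.320 mg/L.
DO = 8.27 − 7.320 = 0.9501 mg/L.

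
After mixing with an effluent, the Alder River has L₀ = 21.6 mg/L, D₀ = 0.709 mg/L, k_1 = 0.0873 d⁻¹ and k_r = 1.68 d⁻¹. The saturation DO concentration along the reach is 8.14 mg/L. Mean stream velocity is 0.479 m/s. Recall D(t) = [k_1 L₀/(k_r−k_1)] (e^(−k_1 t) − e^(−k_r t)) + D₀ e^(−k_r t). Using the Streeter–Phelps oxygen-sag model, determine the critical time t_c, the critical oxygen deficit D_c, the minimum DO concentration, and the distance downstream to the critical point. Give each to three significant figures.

t_c = [1/(k_r−k_1)] ln[(k_r/k_1)(1 − D₀(k_r−k_1)/(k_1 L₀))]
= [1/(1.68−0.0873)] ln[(1.68/0.0873)(1 − 0.709×1.593/(0.0873×21.6))]
= (1/1.593) ln[19.24 × 0.4012] = 0.6279 × ln(7.720) = 0.6279 × 2.044 = 1.283 d.
D_c = (k_1/k_r) L₀ e^(−k_1 t_c) = (0.0873/1.68) × 21.6 × e^(−0.0873×1.283) = 0.05196 × 21.6 × 0.8940 = 1.003 mg/L.
Minimum DO = C_s − D_c = 8.14 − 1.003 = 7.137 mg/L.
x_c = v t_c = 0.479 m/s × 1.283 d × 86400 s/d = 53110 m ≈ 53.1 km.

t_c ≈ 1.28 d; D_c ≈ 1.00 mg/L; min DO ≈ 7.14 mg/L; x_c ≈ 53.1 km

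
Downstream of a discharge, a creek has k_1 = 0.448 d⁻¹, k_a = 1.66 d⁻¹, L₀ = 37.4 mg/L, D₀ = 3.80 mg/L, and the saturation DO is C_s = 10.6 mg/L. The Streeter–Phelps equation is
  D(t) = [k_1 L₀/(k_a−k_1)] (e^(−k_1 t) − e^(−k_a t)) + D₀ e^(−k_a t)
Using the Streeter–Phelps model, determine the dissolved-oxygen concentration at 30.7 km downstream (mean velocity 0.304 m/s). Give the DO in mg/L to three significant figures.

DO ≈ 3.85 mg/L

Travel time t = x/v = 30.7 km / (0.304 m/s) = 30700 m / 0.304 m/s = 101000 s = 1.169 d.
k_1 L₀/(k_a−k_1) = 0.448×37.4/(1.66−0.448) = 16.76/1.212 = 13.82 mg/L.
e^(−k_1 t) = e^(−0.448×1.169) = 0.5924; e^(−k_a t) = e^(−1.66×1.169) = 0.1437.
D = 13.82 × (0.5924 − 0.1437) + 3.80 × 0.1437 = 6.203 + 0.5459 = 6.749 mg/L.
DO = C_s − D = 10.6 − 6.749 = 3.851 mg/L.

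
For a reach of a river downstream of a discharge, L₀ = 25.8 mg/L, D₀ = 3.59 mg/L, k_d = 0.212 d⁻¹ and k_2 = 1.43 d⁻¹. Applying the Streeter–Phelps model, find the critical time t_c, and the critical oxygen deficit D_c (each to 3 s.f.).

t_c ≈ 0.248 d; D_c ≈ 3.63 mg/L

t_c = [1/(k_2−k_d)] ln[(k_2/k_d)(1 − D₀(k_2−k_d)/(k_d L₀))]
= [1/(1.43−0.212)] ln[(1.43/0.212)(1 − 3.59×1.218/(0.212×25.8))]
= (1/1.218) ln[6.745 × 0.2006] = 0.8210 × ln(1.353) = 0.8210 × 0.3022 = 0.2481 d.
D_c = (k_d/k_2) L₀ e^(−k_d t_c) = (0.212/1.43) × 25.8 × e^(−0.212×0.2481) = 0.1483 × 25.8 × 0.9488 = 3.629 mg/L.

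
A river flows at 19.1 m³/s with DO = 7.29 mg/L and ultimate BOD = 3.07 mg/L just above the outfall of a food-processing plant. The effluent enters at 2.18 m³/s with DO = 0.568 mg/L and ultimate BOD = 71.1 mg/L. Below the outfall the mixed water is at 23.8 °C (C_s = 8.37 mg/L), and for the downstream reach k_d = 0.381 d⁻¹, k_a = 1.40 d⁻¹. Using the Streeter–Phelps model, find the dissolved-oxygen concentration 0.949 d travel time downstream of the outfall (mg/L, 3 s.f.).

DO ≈ 6.28 mg/L

Mixed DO = (19.1×7.29 + 2.18×0.568)/(19.1+2.18) = 140.5/21.28 = 6.601 mg/L.
Mixed L₀ = (19.1×3.07 + 2.18×71.1)/(21.28) = 213.6/21.28 = 10.04 mg/L.
Initial deficit D₀ = C_s − DO₀ = 8.37 − 6.601 = 1.769 mg/L.
D(0.949) = [0.381×10.04/(1.40−0.381)](e^(−0.381×0.949) − e^(−1.40×0.949)) + 1.769 e^(−1.40×0.949)
= 3.754 × (0.6966 − 0.2648) + 1.769 × 0.2648 = 2.089 mg/L.
DO = 8.37 − 2.089 = 6.281 mg/L.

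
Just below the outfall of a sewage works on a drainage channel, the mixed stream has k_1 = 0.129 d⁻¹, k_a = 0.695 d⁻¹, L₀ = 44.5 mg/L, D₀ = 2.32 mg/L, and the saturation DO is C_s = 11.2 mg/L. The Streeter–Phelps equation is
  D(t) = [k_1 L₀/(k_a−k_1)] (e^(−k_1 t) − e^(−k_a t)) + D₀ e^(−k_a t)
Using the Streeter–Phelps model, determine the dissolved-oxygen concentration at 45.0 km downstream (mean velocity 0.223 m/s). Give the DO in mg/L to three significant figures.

DO ≈ 5.24 mg/L

Travel time t = x/v = 45.0 km / (0.223 m/s) = 45000 m / 0.223 m/s = 201800 s = 2.336 d.
k_1 L₀/(k_a−k_1) = 0.129×44.5/(0.695−0.129) = 5.740/0.5660 = 10.14 mg/L.
e^(−k_1 t) = e^(−0.129×2.336) = 0.7399; e^(−k_a t) = e^(−0.695×2.336) = 0.1973.
D = 10.14 × (0.7399 − 0.1973) + 2.32 × 0.1973 = 5.503 + 0.4576 = 5.961 mg/L.
DO = C_s − D = 11.2 − 5.961 = 5.239 mg/L.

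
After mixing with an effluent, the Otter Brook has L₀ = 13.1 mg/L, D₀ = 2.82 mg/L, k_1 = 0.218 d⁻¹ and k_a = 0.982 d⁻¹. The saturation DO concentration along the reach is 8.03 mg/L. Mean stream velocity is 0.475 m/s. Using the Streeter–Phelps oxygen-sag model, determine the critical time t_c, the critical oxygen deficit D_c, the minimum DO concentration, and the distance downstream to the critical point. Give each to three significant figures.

t_c ≈ 0.132 d; D_c ≈ 2.83 mg/L; min DO ≈ 5.20 mg/L; x_c ≈ 5.42 km

t_c = [1/(k_a−k_1)] ln[(k_a/k_1)(1 − D₀(k_a−k_1)/(k_1 L₀))]
= [1/(0.982−0.218)] ln[(0.982/0.218)(1 − 2.82×0.7640/(0.218×13.1))]
= (1/0.7640) ln[4.505 × 0.2456] = 1.309 × ln(1.106) = 1.309 × 0.1010 = 0.1321 d.
D_c = (k_1/k_a) L₀ e^(−k_1 t_c) = (0.218/0.982) × 13.1 × e^(−0.218×0.1321) = 0.2220 × 13.1 × 0.9716 = 2.826 mg/L.
Minimum DO = C_s − D_c = 8.03 − 2.826 = 5.204 mg/L.
x_c = v t_c = 0.475 m/s × 0.1321 d × 86400 s/d = 5423 m ≈ 5.42 km.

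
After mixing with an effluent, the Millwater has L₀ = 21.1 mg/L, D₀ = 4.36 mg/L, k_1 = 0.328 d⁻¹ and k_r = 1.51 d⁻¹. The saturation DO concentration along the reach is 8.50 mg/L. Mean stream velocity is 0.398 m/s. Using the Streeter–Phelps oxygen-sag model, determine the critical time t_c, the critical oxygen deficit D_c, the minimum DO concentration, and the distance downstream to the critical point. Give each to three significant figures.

t_c ≈ 0.137 d; D_c ≈ 4.38 mg/L; min DO ≈ 4.12 mg/L; x_c ≈ 4.71 km

With k_r/k_1 = 4.604 and 1 − D₀(k_r−k_1)/(k_1 L₀) = 0.2554,
t_c = ln(4.604 × 0.2554) / (1.51 − 0.328) = ln(1.176) / 1.182 = 0.1618/1.182 = 0.1369 d.
L(t_c) = L₀ e^(−k_1 t_c) = 21.1 × 0.9561 = 20.17 mg/L, and at the critical point k_r D_c = k_1 L, so D_c = (0.328/1.51) × 20.17 = 4.382 mg/L.
Minimum DO = C_s − D_c = 8.50 − 4.382 = 4.118 mg/L.
x_c = v t_c = 0.398 m/s × 0.1369 d × 86400 s/d = 4706 m ≈ 4.71 km.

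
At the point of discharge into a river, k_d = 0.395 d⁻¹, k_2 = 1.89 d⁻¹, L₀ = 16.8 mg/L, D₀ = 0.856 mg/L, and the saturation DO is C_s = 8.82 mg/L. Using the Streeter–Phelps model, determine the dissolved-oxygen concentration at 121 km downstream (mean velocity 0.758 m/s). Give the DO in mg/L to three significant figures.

Travel time t = x/v = 121 km / (0.758 m/s) = 121000 m / 0.758 m/s = 159600 s = 1.848 d.
k_d L₀/(k_2−k_d) = 0.395×16.8/(1.89−0.395) = 6.636/1.495 = 4.439 mg/L.
e^(−k_d t) = e^(−0.395×1.848) = 0.4820; e^(−k_2 t) = e^(−1.89×1.848) = 0.03044.
D = 4.439 × (0.4820 − 0.03044) + 0.856 × 0.03044 = 2.004 + 0.02606 = 2.030 mg/L.
DO = C_s − D = 8.82 − 2.030 = 6.790 mg/L.

DO ≈ 6.79 mg/L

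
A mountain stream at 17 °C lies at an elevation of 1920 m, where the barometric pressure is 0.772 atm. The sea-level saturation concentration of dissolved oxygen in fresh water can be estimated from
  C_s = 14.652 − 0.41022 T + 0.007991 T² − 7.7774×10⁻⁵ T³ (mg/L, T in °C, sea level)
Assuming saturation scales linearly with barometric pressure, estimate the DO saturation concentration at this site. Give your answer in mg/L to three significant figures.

C_s ≈ 7.42 mg/L

At sea level: C_s = 14.652 − 0.41022×17 + 0.007991×17² − 7.7774×10⁻⁵×17³ = 9.606 mg/L.
Pressure correction: C_s' = 9.606 × 0.772 = 7.415 mg/L.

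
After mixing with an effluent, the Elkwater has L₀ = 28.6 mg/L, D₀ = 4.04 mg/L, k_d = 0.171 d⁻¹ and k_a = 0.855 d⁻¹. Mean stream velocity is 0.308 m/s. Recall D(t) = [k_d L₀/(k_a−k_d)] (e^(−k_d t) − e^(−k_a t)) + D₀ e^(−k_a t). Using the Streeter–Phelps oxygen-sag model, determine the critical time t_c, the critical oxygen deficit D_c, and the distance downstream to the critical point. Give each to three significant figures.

With k_a/k_d = 5.000 and 1 − D₀(k_a−k_d)/(k_d L₀) = 0.4350,
t_c = ln(5.000 × 0.4350) / (0.855 − 0.171) = ln(2.175) / 0.6840 = 0.7769/0.6840 = 1.136 d.
D_c = (k_d/k_a) L₀ e^(−k_d t_c) = (0.171/0.855) × 28.6 × e^(−0.171×1.136) = 0.2000 × 28.6 × 0.8235 = 4.710 mg/L.
x_c = v t_c = 0.308 m/s × 1.136 d × 86400 s/d = 30230 m ≈ 30.2 km.

t_c ≈ 1.14 d; D_c ≈ 4.71 mg/L; x_c ≈ 30.2 km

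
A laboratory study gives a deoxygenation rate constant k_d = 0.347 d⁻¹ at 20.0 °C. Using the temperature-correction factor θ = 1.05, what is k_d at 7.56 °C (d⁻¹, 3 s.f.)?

k_d(T₂) = k_d(T₁) · θ^(T₂−T₁) = 0.347 × 1.05^(7.56−20.0)
= 0.347 × 1.05^-12.4 = 0.347 × 0.5450 = 0.1891 d⁻¹.

k_d ≈ 0.189 d⁻¹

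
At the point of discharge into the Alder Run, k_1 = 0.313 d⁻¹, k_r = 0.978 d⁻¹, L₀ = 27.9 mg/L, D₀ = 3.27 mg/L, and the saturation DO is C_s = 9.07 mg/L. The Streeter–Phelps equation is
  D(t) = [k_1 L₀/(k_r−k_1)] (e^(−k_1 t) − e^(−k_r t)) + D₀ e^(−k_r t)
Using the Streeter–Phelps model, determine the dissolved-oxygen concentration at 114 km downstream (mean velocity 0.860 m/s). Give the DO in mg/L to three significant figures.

Travel time t = x/v = 114 km / (0.860 m/s) = 114000 m / 0.860 m/s = 132600 s = 1.534 d.
k_1 L₀/(k_r−k_1) = 0.313×27.9/(0.978−0.313) = 8.733/0.6650 = 13.13 mg/L.
e^(−k_1 t) = e^(−0.313×1.534) = 0.6186; e^(−k_r t) = e^(−0.978×1.534) = 0.2230.
D = 13.13 × (0.6186 − 0.2230) + 3.27 × 0.2230 = 5.195 + 0.7293 = 5.925 mg/L.
DO = C_s − D = 9.07 − 5.925 = 3.145 mg/L.

DO ≈ 3.15 mg/L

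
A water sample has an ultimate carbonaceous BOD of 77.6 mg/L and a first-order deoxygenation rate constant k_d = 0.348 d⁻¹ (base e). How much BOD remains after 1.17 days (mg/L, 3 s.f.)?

L ≈ 51.6 mg/L

L_t = L₀ e^(−k_d t) = 77.6 × e^(−0.348×1.17) = 77.6 × 0.6655 = 51.65 mg/L.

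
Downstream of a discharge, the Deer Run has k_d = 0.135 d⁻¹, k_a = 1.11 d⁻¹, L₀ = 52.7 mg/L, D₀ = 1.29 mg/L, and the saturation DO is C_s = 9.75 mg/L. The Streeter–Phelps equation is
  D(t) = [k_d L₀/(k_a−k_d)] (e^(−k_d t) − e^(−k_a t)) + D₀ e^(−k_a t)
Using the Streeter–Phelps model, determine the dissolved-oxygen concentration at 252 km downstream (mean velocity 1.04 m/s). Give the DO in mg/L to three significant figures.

DO ≈ 5.02 mg/L

Travel time t = x/v = 252 km / (1.04 m/s) = 252000 m / 1.04 m/s = 242300 s = 2.804 d.
k_d L₀/(k_a−k_d) = 0.135×52.7/(1.11−0.135) = 7.115/0.9750 = 7.297 mg/L.
e^(−k_d t) = e^(−0.135×2.804) = 0.6848; e^(−k_a t) = e^(−1.11×2.804) = 0.04447.
D = 7.297 × (0.6848 − 0.04447) + 1.29 × 0.04447 = 4.673 + 0.05736 = 4.730 mg/L.
DO = C_s − D = 9.75 − 4.730 = 5.020 mg/L.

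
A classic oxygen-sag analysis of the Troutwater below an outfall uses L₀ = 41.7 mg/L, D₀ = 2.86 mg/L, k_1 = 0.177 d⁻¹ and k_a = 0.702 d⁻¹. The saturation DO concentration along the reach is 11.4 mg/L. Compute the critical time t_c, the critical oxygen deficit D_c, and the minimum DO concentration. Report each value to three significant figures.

t_c ≈ 2.19 d; D_c ≈ 7.13 mg/L; min DO ≈ 4.27 mg/L

At the critical point dD/dt = 0, so k_1 L₀ e^(−k_1 t) = k_a D. Substituting D(t) from the Streeter–Phelps equation and solving for t gives
t_c = ln[(k_a/k_1)(1 − D₀(k_a−k_1)/(k_1 L₀))] / (k_a−k_1).
Here k_a−k_1 = 0.5250 d⁻¹ and 1 − D₀(k_a−k_1)/(k_1 L₀) = 1 − 2.86×0.5250/(0.177×41.7) = 0.7966, so
t_c = ln(3.966 × 0.7966) / 0.5250 = 1.150 / 0.5250 = 2.191 d.
D_c = (k_1/k_a) L₀ e^(−k_1 t_c) = (0.177/0.702) × 41.7 × e^(−0.177×2.191) = 0.2521 × 41.7 × 0.6785 = 7.134 mg/L.
Minimum DO = C_s − D_c = 11.4 − 7.134 = 4.266 mg/L.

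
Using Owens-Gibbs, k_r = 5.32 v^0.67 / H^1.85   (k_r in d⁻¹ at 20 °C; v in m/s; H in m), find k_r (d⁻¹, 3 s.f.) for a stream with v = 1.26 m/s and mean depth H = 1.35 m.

k_r ≈ 3.56 d⁻¹

k_r = 5.32 × 1.26^0.67 / 1.35^1.85 = 5.32 × 1.167 / 1.742 = 3.565 d⁻¹.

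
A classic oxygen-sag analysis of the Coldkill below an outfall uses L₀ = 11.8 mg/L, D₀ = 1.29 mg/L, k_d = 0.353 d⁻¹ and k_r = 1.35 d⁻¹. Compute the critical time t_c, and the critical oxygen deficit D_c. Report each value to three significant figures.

t_c = [1/(k_r−k_d)] ln[(k_r/k_d)(1 − D₀(k_r−k_d)/(k_d L₀))]
= [1/(1.35−0.353)] ln[(1.35/0.353)(1 − 1.29×0.9970/(0.353×11.8))]
= (1/0.9970) ln[3.824 × 0.6912] = 1.003 × ln(2.644) = 1.003 × 0.9721 = 0.9750 d.
L(t_c) = L₀ e^(−k_d t_c) = 11.8 × 0.7088 = 8.364 mg/L, and at the critical point k_r D_c = k_d L, so D_c = (0.353/1.35) × 8.364 = 2.187 mg/L.

t_c ≈ 0.975 d; D_c ≈ 2.19 mg/L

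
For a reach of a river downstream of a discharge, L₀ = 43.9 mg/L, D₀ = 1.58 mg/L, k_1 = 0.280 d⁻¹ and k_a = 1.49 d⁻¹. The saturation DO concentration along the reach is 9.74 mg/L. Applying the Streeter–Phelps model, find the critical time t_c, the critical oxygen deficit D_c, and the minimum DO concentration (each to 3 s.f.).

t_c ≈ 1.24 d; D_c ≈ 5.83 mg/L; min DO ≈ 3.91 mg/L

At the critical point dD/dt = 0, so k_1 L₀ e^(−k_1 t) = k_a D. Substituting D(t) from the Streeter–Phelps equation and solving for t gives
t_c = ln[(k_a/k_1)(1 − D₀(k_a−k_1)/(k_1 L₀))] / (k_a−k_1).
Here k_a−k_1 = 1.210 d⁻¹ and 1 − D₀(k_a−k_1)/(k_1 L₀) = 1 − 1.58×1.210/(0.280×43.9) = 0.8445, so
t_c = ln(5.321 × 0.8445) / 1.210 = 1.503 / 1.210 = 1.242 d.
D_c = (k_1/k_a) L₀ e^(−k_1 t_c) = (0.280/1.49) × 43.9 × e^(−0.280×1.242) = 0.1879 × 43.9 × 0.7063 = 5.827 mg/L.
Minimum DO = C_s − D_c = 9.74 − 5.827 = 3.913 mg/L.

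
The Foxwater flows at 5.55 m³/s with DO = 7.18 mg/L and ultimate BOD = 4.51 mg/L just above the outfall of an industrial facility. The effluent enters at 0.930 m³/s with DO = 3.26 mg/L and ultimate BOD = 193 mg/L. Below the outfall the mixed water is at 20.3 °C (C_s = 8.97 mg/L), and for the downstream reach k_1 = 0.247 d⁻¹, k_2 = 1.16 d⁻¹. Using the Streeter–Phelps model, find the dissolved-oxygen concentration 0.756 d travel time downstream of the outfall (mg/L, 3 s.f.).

Mixed DO = (5.55×7.18 + 0.930×3.26)/(5.55+0.930) = 42.88/6.480 = 6.617 mg/L.
Mixed L₀ = (5.55×4.51 + 0.930×193)/(6.480) = 204.5/6.480 = 31.56 mg/L.
Initial deficit D₀ = C_s − DO₀ = 8.97 − 6.617 = 2.353 mg/L.
D(0.756) = [0.247×31.56/(1.16−0.247)](e^(−0.247×0.756) − e^(−1.16×0.756)) + 2.353 e^(−1.16×0.756)
= 8.539 × (0.8297 − 0.4160) + 2.353 × 0.4160 = 4.511 mg/L.
DO = 8.97 − 4.511 = 4.459 mg/L.

DO ≈ 4.46 mg/L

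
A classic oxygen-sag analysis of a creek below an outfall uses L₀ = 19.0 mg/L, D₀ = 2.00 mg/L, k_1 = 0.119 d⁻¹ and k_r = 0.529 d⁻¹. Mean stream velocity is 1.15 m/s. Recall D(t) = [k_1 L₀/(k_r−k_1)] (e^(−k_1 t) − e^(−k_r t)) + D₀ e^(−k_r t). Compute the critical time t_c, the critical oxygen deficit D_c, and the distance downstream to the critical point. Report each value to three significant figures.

At the critical point dD/dt = 0, so k_1 L₀ e^(−k_1 t) = k_r D. Substituting D(t) from the Streeter–Phelps equation and solving for t gives
t_c = ln[(k_r/k_1)(1 − D₀(k_r−k_1)/(k_1 L₀))] / (k_r−k_1).
Here k_r−k_1 = 0.4100 d⁻¹ and 1 − D₀(k_r−k_1)/(k_1 L₀) = 1 − 2.00×0.4100/(0.119×19.0) = 0.6373, so
t_c = ln(4.445 × 0.6373) / 0.4100 = 1.041 / 0.4100 = 2.540 d.
D_c = (k_1/k_r) L₀ e^(−k_1 t_c) = (0.119/0.529) × 19.0 × e^(−0.119×2.540) = 0.2250 × 19.0 × 0.7391 = 3.159 mg/L.
x_c = v t_c = 1.15 m/s × 2.540 d × 86400 s/d = 252400 m ≈ 252 km.

t_c ≈ 2.54 d; D_c ≈ 3.16 mg/L; x_c ≈ 252 km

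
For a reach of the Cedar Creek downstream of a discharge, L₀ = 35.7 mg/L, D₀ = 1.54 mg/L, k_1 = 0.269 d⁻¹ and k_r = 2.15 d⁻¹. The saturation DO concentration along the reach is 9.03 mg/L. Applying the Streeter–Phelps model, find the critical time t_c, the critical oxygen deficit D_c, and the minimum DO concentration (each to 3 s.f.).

t_c ≈ 0.914 d; D_c ≈ 3.49 mg/L; min DO ≈ 5.54 mg/L

At the critical point dD/dt = 0, so k_1 L₀ e^(−k_1 t) = k_r D. Substituting D(t) from the Streeter–Phelps equation and solving for t gives
t_c = ln[(k_r/k_1)(1 − D₀(k_r−k_1)/(k_1 L₀))] / (k_r−k_1).
Here k_r−k_1 = 1.881 d⁻¹ and 1 − D₀(k_r−k_1)/(k_1 L₀) = 1 − 1.54×1.881/(0.269×35.7) = 0.6984, so
t_c = ln(7.993 × 0.6984) / 1.881 = 1.719 / 1.881 = 0.9141 d.
L(t_c) = L₀ e^(−k_1 t_c) = 35.7 × 0.7820 = 27.92 mg/L, and at the critical point k_r D_c = k_1 L, so D_c = (0.269/2.15) × 27.92 = 3.493 mg/L.
Minimum DO = C_s − D_c = 9.03 − 3.493 = 5.537 mg/L.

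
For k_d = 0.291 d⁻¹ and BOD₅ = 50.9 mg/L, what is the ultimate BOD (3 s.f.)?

L₀ ≈ 66.4 mg/L

BOD₅ = L₀(1 − e^(−5k_d)) ⇒ L₀ = BOD₅ / (1 − e^(−5×0.291))
= 50.9 / (1 − 0.2334) = 50.9 / 0.7666 = 66.40 mg/L.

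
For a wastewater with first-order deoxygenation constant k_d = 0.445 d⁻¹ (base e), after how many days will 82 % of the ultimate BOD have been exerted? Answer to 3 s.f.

t ≈ 3.85 d

y/L₀ = 1 − e^(−k_d t) = 0.82 ⇒ e^(−k_d t) = 0.180
t = −ln(0.180) / 0.445 = 1.715 / 0.445 = 3.853 d.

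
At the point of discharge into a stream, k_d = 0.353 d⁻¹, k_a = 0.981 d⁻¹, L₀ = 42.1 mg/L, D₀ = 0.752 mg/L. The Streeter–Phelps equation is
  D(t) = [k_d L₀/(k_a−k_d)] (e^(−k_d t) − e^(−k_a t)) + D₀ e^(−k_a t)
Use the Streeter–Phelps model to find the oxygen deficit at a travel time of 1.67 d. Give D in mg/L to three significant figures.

D ≈ 8.67 mg/L

k_d L₀/(k_a−k_d) = 0.353×42.1/(0.981−0.353) = 14.86/0.6280 = 23.66 mg/L.
e^(−k_d t) = e^(−0.353×1.670) = 0.5546; e^(−k_a t) = e^(−0.981×1.670) = 0.1943.
D = 23.66 × (0.5546 − 0.1943) + 0.752 × 0.1943 = 8.526 + 0.1461 = 8.672 mg/L.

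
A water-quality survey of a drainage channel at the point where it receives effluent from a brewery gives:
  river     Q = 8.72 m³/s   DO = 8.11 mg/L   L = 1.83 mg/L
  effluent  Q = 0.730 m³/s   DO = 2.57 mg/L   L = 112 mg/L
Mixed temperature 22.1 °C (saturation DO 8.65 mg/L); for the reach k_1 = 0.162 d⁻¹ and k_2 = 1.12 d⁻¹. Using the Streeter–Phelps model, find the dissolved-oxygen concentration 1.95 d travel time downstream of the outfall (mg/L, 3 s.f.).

Mixed DO = (8.72×8.11 + 0.730×2.57)/(8.72+0.730) = 72.60/9.450 = 7.682 mg/L.
Mixed L₀ = (8.72×1.83 + 0.730×112)/(9.450) = 97.72/9.450 = 10.34 mg/L.
Initial deficit D₀ = C_s − DO₀ = 8.65 − 7.682 = 0.9680 mg/L.
D(1.95) = [0.162×10.34/(1.12−0.162)](e^(−0.162×1.95) − e^(−1.12×1.95)) + 0.9680 e^(−1.12×1.95)
= 1.749 × (0.7291 − 0.1126) + 0.9680 × 0.1126 = 1.187 mg/L.
DO = 8.65 − 1.187 = 7.463 mg/L.

DO ≈ 7.46 mg/L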